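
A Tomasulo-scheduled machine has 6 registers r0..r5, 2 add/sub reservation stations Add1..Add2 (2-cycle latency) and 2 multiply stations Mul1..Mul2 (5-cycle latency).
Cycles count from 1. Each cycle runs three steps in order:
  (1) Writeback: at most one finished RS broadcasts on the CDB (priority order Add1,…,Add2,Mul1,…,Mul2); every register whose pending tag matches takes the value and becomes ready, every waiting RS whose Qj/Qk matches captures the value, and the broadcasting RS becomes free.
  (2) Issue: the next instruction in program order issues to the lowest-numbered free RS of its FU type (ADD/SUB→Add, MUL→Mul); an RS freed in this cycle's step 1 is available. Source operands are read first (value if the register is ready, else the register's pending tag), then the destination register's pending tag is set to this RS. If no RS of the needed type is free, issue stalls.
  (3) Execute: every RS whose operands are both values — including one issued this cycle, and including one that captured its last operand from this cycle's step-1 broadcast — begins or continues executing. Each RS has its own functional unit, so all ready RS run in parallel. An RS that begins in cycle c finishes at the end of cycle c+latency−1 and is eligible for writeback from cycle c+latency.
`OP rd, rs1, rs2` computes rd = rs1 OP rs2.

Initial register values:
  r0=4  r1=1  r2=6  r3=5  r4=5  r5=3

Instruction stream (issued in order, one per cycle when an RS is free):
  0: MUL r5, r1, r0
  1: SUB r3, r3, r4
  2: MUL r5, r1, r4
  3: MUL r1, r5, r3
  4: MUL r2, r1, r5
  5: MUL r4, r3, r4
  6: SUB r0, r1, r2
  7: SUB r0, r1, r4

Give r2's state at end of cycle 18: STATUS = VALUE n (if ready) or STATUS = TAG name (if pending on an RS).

c1: issue MUL r5<-Mul1 | r0:4,r1:1,r2:6,r3:5,r4:5,r5:Mul1
c2: issue SUB r3<-Add1 | r0:4,r1:1,r2:6,r3:Add1,r4:5,r5:Mul1
c3: issue MUL r5<-Mul2 | r0:4,r1:1,r2:6,r3:Add1,r4:5,r5:Mul2
c4: CDB Add1=0; stall | r0:4,r1:1,r2:6,r3:0,r4:5,r5:Mul2
c5: stall | r0:4,r1:1,r2:6,r3:0,r4:5,r5:Mul2
c6: CDB Mul1=4; issue MUL r1<-Mul1 | r0:4,r1:Mul1,r2:6,r3:0,r4:5,r5:Mul2
c7: stall | r0:4,r1:Mul1,r2:6,r3:0,r4:5,r5:Mul2
c8: CDB Mul2=5; issue MUL r2<-Mul2 | r0:4,r1:Mul1,r2:Mul2,r3:0,r4:5,r5:5
c9: stall | r0:4,r1:Mul1,r2:Mul2,r3:0,r4:5,r5:5
c10: stall | r0:4,r1:Mul1,r2:Mul2,r3:0,r4:5,r5:5
c11: stall | r0:4,r1:Mul1,r2:Mul2,r3:0,r4:5,r5:5
c12: stall | r0:4,r1:Mul1,r2:Mul2,r3:0,r4:5,r5:5
c13: CDB Mul1=0; issue MUL r4<-Mul1 | r0:4,r1:0,r2:Mul2,r3:0,r4:Mul1,r5:5
c14: issue SUB r0<-Add1 | r0:Add1,r1:0,r2:Mul2,r3:0,r4:Mul1,r5:5
c15: issue SUB r0<-Add2 | r0:Add2,r1:0,r2:Mul2,r3:0,r4:Mul1,r5:5
c16: - | r0:Add2,r1:0,r2:Mul2,r3:0,r4:Mul1,r5:5
c17: - | r0:Add2,r1:0,r2:Mul2,r3:0,r4:Mul1,r5:5
c18: CDB Mul1=0 | r0:Add2,r1:0,r2:Mul2,r3:0,r4:0,r5:5

STATUS = TAG Mul2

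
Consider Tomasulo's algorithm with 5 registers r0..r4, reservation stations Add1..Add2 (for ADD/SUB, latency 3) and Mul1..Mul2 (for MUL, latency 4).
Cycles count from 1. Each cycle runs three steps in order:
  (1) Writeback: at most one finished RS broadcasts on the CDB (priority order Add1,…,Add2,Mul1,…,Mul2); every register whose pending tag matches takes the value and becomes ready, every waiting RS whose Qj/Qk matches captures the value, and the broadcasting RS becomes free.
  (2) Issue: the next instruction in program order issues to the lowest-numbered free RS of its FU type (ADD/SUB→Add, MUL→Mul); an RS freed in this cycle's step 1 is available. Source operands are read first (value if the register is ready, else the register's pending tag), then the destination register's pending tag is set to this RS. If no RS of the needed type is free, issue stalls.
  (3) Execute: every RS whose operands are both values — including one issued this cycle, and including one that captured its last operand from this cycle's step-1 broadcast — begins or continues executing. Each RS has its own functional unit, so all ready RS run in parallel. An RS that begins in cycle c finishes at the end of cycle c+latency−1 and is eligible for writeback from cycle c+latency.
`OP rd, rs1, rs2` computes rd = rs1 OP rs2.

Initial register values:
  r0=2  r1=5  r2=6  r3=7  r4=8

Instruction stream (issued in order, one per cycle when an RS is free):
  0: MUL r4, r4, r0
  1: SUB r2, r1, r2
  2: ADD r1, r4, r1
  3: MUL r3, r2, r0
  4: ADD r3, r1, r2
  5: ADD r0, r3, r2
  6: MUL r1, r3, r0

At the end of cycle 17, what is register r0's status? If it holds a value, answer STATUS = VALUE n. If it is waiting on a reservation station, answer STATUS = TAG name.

c1: issue MUL r4<-Mul1 | r0:2,r1:5,r2:6,r3:7,r4:Mul1
c2: issue SUB r2<-Add1 | r0:2,r1:5,r2:Add1,r3:7,r4:Mul1
c3: issue ADD r1<-Add2 | r0:2,r1:Add2,r2:Add1,r3:7,r4:Mul1
c4: issue MUL r3<-Mul2 | r0:2,r1:Add2,r2:Add1,r3:Mul2,r4:Mul1
c5: CDB Add1=-1; issue ADD r3<-Add1 | r0:2,r1:Add2,r2:-1,r3:Add1,r4:Mul1
c6: CDB Mul1=16; stall | r0:2,r1:Add2,r2:-1,r3:Add1,r4:16
c7: stall | r0:2,r1:Add2,r2:-1,r3:Add1,r4:16
c8: stall | r0:2,r1:Add2,r2:-1,r3:Add1,r4:16
c9: CDB Add2=21; issue ADD r0<-Add2 | r0:Add2,r1:21,r2:-1,r3:Add1,r4:16
c10: CDB Mul2=-2; issue MUL r1<-Mul1 | r0:Add2,r1:Mul1,r2:-1,r3:Add1,r4:16
c11: - | r0:Add2,r1:Mul1,r2:-1,r3:Add1,r4:16
c12: CDB Add1=20 | r0:Add2,r1:Mul1,r2:-1,r3:20,r4:16
c13: - | r0:Add2,r1:Mul1,r2:-1,r3:20,r4:16
c14: - | r0:Add2,r1:Mul1,r2:-1,r3:20,r4:16
c15: CDB Add2=19 | r0:19,r1:Mul1,r2:-1,r3:20,r4:16
c16: - | r0:19,r1:Mul1,r2:-1,r3:20,r4:16
c17: - | r0:19,r1:Mul1,r2:-1,r3:20,r4:16

STATUS = VALUE 19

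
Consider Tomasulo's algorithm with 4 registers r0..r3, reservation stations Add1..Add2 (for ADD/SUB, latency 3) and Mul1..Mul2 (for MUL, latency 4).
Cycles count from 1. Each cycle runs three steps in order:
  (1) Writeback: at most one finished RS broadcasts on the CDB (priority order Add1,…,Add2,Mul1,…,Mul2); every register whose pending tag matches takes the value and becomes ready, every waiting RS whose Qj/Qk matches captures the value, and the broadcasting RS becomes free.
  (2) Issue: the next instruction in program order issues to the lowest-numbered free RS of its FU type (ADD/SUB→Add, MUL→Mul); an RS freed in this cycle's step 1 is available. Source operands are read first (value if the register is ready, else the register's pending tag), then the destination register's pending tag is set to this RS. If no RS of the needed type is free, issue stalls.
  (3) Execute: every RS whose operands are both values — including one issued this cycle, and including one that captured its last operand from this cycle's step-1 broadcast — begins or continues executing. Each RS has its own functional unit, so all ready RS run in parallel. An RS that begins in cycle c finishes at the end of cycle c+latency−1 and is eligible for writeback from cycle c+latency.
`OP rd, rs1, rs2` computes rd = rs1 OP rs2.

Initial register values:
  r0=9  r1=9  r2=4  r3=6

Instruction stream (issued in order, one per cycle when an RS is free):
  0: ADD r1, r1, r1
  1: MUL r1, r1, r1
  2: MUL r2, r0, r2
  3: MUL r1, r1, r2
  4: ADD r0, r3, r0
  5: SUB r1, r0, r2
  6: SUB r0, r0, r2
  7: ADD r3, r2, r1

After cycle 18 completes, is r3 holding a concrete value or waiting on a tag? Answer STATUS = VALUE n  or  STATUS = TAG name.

STATUS = VALUE 15

cycle 1: issue ADD r1<-Add1 // r0:9,r1:Add1,r2:4,r3:6
cycle 2: issue MUL r1<-Mul1 // r0:9,r1:Mul1,r2:4,r3:6
cycle 3: issue MUL r2<-Mul2 // r0:9,r1:Mul1,r2:Mul2,r3:6
cycle 4: CDB Add1=18; stall // r0:9,r1:Mul1,r2:Mul2,r3:6
cycle 5: stall // r0:9,r1:Mul1,r2:Mul2,r3:6
cycle 6: stall // r0:9,r1:Mul1,r2:Mul2,r3:6
cycle 7: CDB Mul2=36; issue MUL r1<-Mul2 // r0:9,r1:Mul2,r2:36,r3:6
cycle 8: CDB Mul1=324; issue ADD r0<-Add1 // r0:Add1,r1:Mul2,r2:36,r3:6
cycle 9: issue SUB r1<-Add2 // r0:Add1,r1:Add2,r2:36,r3:6
cycle 10: stall // r0:Add1,r1:Add2,r2:36,r3:6
cycle 11: CDB Add1=15; issue SUB r0<-Add1 // r0:Add1,r1:Add2,r2:36,r3:6
cycle 12: CDB Mul2=11664; stall // r0:Add1,r1:Add2,r2:36,r3:6
cycle 13: stall // r0:Add1,r1:Add2,r2:36,r3:6
cycle 14: CDB Add1=-21; issue ADD r3<-Add1 // r0:-21,r1:Add2,r2:36,r3:Add1
cycle 15: CDB Add2=-21 // r0:-21,r1:-21,r2:36,r3:Add1
cycle 16: - // r0:-21,r1:-21,r2:36,r3:Add1
cycle 17: - // r0:-21,r1:-21,r2:36,r3:Add1
cycle 18: CDB Add1=15 // r0:-21,r1:-21,r2:36,r3:15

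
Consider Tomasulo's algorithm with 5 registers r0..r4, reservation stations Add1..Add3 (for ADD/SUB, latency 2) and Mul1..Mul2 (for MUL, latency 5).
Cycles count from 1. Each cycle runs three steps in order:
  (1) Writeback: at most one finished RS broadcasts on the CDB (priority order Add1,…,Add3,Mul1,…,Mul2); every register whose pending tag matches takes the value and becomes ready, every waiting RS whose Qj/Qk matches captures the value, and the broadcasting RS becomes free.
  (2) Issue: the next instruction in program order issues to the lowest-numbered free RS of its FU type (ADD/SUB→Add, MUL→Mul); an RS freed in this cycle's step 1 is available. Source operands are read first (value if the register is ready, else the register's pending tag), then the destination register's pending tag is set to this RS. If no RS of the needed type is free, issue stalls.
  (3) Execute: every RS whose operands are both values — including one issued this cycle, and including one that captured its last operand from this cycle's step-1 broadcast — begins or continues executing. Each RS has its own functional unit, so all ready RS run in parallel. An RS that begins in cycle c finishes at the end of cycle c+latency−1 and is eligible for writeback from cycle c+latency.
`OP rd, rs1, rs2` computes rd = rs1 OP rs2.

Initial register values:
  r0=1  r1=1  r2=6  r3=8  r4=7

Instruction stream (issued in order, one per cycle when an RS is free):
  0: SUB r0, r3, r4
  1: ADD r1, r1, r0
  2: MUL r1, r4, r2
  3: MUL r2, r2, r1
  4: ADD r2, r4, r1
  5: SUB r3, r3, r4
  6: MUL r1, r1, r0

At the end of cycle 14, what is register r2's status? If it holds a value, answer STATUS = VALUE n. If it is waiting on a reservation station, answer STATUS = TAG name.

cycle 1: issue SUB r0<-Add1 // r0:Add1,r1:1,r2:6,r3:8,r4:7
cycle 2: issue ADD r1<-Add2 // r0:Add1,r1:Add2,r2:6,r3:8,r4:7
cycle 3: CDB Add1=1; issue MUL r1<-Mul1 // r0:1,r1:Mul1,r2:6,r3:8,r4:7
cycle 4: issue MUL r2<-Mul2 // r0:1,r1:Mul1,r2:Mul2,r3:8,r4:7
cycle 5: CDB Add2=2; issue ADD r2<-Add1 // r0:1,r1:Mul1,r2:Add1,r3:8,r4:7
cycle 6: issue SUB r3<-Add2 // r0:1,r1:Mul1,r2:Add1,r3:Add2,r4:7
cycle 7: stall // r0:1,r1:Mul1,r2:Add1,r3:Add2,r4:7
cycle 8: CDB Add2=1; stall // r0:1,r1:Mul1,r2:Add1,r3:1,r4:7
cycle 9: CDB Mul1=42; issue MUL r1<-Mul1 // r0:1,r1:Mul1,r2:Add1,r3:1,r4:7
cycle 10: - // r0:1,r1:Mul1,r2:Add1,r3:1,r4:7
cycle 11: CDB Add1=49 // r0:1,r1:Mul1,r2:49,r3:1,r4:7
cycle 12: - // r0:1,r1:Mul1,r2:49,r3:1,r4:7
cycle 13: - // r0:1,r1:Mul1,r2:49,r3:1,r4:7
cycle 14: CDB Mul1=42 // r0:1,r1:42,r2:49,r3:1,r4:7

STATUS = VALUE 49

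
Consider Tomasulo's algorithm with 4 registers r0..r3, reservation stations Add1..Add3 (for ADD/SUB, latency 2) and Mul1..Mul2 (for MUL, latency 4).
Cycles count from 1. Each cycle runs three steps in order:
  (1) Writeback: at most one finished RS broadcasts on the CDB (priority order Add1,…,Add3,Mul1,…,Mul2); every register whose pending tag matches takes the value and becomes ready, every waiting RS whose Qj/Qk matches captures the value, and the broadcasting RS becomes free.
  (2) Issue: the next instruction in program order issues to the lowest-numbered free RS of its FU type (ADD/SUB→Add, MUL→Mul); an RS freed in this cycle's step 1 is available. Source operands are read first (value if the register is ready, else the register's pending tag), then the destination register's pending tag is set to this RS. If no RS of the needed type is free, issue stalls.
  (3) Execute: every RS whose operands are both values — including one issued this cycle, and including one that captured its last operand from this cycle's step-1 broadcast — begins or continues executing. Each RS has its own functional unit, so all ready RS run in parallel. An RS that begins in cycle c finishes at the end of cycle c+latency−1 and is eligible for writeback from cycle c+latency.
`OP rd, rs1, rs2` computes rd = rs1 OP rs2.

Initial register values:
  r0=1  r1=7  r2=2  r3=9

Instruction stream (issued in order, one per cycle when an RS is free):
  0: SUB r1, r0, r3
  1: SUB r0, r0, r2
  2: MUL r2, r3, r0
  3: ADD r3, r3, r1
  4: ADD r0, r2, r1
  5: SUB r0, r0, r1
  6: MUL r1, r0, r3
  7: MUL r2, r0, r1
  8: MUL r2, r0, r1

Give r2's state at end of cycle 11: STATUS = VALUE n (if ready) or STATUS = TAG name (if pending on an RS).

c1: issue SUB r1<-Add1 | r0:1,r1:Add1,r2:2,r3:9
c2: issue SUB r0<-Add2 | r0:Add2,r1:Add1,r2:2,r3:9
c3: CDB Add1=-8; issue MUL r2<-Mul1 | r0:Add2,r1:-8,r2:Mul1,r3:9
c4: CDB Add2=-1; issue ADD r3<-Add1 | r0:-1,r1:-8,r2:Mul1,r3:Add1
c5: issue ADD r0<-Add2 | r0:Add2,r1:-8,r2:Mul1,r3:Add1
c6: CDB Add1=1; issue SUB r0<-Add1 | r0:Add1,r1:-8,r2:Mul1,r3:1
c7: issue MUL r1<-Mul2 | r0:Add1,r1:Mul2,r2:Mul1,r3:1
c8: CDB Mul1=-9; issue MUL r2<-Mul1 | r0:Add1,r1:Mul2,r2:Mul1,r3:1
c9: stall | r0:Add1,r1:Mul2,r2:Mul1,r3:1
c10: CDB Add2=-17; stall | r0:Add1,r1:Mul2,r2:Mul1,r3:1
c11: stall | r0:Add1,r1:Mul2,r2:Mul1,r3:1

STATUS = TAG Mul1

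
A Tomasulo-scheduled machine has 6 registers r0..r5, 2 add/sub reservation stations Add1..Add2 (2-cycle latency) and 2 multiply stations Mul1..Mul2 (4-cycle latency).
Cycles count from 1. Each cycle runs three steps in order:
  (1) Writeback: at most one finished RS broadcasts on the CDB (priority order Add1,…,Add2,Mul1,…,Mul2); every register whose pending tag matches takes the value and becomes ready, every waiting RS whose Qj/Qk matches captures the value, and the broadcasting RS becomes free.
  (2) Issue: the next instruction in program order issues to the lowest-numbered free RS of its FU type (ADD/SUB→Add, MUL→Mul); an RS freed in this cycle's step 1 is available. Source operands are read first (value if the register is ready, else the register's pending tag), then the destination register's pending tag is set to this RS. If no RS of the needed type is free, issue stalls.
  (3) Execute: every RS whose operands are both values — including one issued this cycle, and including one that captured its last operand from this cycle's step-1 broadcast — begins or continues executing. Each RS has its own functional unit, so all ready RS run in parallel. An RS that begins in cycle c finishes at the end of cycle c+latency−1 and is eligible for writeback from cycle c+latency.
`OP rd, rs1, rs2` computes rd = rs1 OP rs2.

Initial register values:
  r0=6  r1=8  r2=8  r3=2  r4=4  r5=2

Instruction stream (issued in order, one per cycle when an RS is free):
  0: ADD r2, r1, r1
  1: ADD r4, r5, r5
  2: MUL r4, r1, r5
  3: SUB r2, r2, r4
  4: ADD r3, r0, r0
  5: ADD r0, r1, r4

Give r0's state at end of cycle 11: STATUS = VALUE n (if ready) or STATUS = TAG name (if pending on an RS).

  c1: issue ADD r2<-Add1  regs: r0:6,r1:8,r2:Add1,r3:2,r4:4,r5:2
  c2: issue ADD r4<-Add2  regs: r0:6,r1:8,r2:Add1,r3:2,r4:Add2,r5:2
  c3: CDB Add1=16; issue MUL r4<-Mul1  regs: r0:6,r1:8,r2:16,r3:2,r4:Mul1,r5:2
  c4: CDB Add2=4; issue SUB r2<-Add1  regs: r0:6,r1:8,r2:Add1,r3:2,r4:Mul1,r5:2
  c5: issue ADD r3<-Add2  regs: r0:6,r1:8,r2:Add1,r3:Add2,r4:Mul1,r5:2
  c6: stall  regs: r0:6,r1:8,r2:Add1,r3:Add2,r4:Mul1,r5:2
  c7: CDB Add2=12; issue ADD r0<-Add2  regs: r0:Add2,r1:8,r2:Add1,r3:12,r4:Mul1,r5:2
  c8: CDB Mul1=16  regs: r0:Add2,r1:8,r2:Add1,r3:12,r4:16,r5:2
  c9: -  regs: r0:Add2,r1:8,r2:Add1,r3:12,r4:16,r5:2
  c10: CDB Add1=0  regs: r0:Add2,r1:8,r2:0,r3:12,r4:16,r5:2
  c11: CDB Add2=24  regs: r0:24,r1:8,r2:0,r3:12,r4:16,r5:2

STATUS = VALUE 24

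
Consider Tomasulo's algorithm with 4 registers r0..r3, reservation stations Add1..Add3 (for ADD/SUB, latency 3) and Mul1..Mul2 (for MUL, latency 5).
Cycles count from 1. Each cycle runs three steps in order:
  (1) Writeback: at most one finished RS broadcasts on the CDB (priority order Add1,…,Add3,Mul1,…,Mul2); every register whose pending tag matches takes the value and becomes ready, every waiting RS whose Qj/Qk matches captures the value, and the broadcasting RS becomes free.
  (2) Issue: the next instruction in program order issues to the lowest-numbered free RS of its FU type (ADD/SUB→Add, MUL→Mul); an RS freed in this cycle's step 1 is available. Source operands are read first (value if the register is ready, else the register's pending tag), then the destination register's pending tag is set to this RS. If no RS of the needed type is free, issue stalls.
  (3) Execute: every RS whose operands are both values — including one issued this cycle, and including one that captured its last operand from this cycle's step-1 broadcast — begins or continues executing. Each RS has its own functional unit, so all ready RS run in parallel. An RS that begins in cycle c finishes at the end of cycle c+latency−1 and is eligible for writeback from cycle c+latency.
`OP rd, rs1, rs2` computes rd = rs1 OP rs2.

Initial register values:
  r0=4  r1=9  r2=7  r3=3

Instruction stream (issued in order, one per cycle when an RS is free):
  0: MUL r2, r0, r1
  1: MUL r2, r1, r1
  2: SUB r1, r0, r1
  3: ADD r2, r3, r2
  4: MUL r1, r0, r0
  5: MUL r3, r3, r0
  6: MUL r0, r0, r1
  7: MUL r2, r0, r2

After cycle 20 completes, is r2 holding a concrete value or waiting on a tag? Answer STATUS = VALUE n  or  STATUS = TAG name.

  c1: issue MUL r2<-Mul1  regs: r0:4,r1:9,r2:Mul1,r3:3
  c2: issue MUL r2<-Mul2  regs: r0:4,r1:9,r2:Mul2,r3:3
  c3: issue SUB r1<-Add1  regs: r0:4,r1:Add1,r2:Mul2,r3:3
  c4: issue ADD r2<-Add2  regs: r0:4,r1:Add1,r2:Add2,r3:3
  c5: stall  regs: r0:4,r1:Add1,r2:Add2,r3:3
  c6: CDB Add1=-5; stall  regs: r0:4,r1:-5,r2:Add2,r3:3
  c7: CDB Mul1=36; issue MUL r1<-Mul1  regs: r0:4,r1:Mul1,r2:Add2,r3:3
  c8: CDB Mul2=81; issue MUL r3<-Mul2  regs: r0:4,r1:Mul1,r2:Add2,r3:Mul2
  c9: stall  regs: r0:4,r1:Mul1,r2:Add2,r3:Mul2
  c10: stall  regs: r0:4,r1:Mul1,r2:Add2,r3:Mul2
  c11: CDB Add2=84; stall  regs: r0:4,r1:Mul1,r2:84,r3:Mul2
  c12: CDB Mul1=16; issue MUL r0<-Mul1  regs: r0:Mul1,r1:16,r2:84,r3:Mul2
  c13: CDB Mul2=12; issue MUL r2<-Mul2  regs: r0:Mul1,r1:16,r2:Mul2,r3:12
  c14: -  regs: r0:Mul1,r1:16,r2:Mul2,r3:12
  c15: -  regs: r0:Mul1,r1:16,r2:Mul2,r3:12
  c16: -  regs: r0:Mul1,r1:16,r2:Mul2,r3:12
  c17: CDB Mul1=64  regs: r0:64,r1:16,r2:Mul2,r3:12
  c18: -  regs: r0:64,r1:16,r2:Mul2,r3:12
  c19: -  regs: r0:64,r1:16,r2:Mul2,r3:12
  c20: -  regs: r0:64,r1:16,r2:Mul2,r3:12

STATUS = TAG Mul2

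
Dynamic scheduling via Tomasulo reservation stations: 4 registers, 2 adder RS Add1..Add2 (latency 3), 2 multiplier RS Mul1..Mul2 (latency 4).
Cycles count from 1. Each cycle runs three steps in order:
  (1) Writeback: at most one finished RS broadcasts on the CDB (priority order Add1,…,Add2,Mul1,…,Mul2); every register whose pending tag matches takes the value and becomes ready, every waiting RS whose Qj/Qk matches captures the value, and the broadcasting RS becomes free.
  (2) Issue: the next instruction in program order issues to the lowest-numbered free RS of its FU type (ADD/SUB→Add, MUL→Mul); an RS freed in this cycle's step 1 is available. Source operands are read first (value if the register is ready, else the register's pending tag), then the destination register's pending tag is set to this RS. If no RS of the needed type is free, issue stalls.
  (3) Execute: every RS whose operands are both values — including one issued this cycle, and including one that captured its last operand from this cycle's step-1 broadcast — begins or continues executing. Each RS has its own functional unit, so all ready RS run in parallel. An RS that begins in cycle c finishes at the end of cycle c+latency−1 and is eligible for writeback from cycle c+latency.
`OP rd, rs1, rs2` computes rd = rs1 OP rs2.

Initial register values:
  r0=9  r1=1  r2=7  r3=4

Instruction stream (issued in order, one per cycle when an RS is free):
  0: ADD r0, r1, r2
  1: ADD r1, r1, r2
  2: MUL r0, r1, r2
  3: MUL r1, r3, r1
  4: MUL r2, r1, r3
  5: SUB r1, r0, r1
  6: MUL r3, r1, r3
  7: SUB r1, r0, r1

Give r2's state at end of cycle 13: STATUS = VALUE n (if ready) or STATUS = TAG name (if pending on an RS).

cycle 1: issue ADD r0<-Add1 // r0:Add1,r1:1,r2:7,r3:4
cycle 2: issue ADD r1<-Add2 // r0:Add1,r1:Add2,r2:7,r3:4
cycle 3: issue MUL r0<-Mul1 // r0:Mul1,r1:Add2,r2:7,r3:4
cycle 4: CDB Add1=8; issue MUL r1<-Mul2 // r0:Mul1,r1:Mul2,r2:7,r3:4
cycle 5: CDB Add2=8; stall // r0:Mul1,r1:Mul2,r2:7,r3:4
cycle 6: stall // r0:Mul1,r1:Mul2,r2:7,r3:4
cycle 7: stall // r0:Mul1,r1:Mul2,r2:7,r3:4
cycle 8: stall // r0:Mul1,r1:Mul2,r2:7,r3:4
cycle 9: CDB Mul1=56; issue MUL r2<-Mul1 // r0:56,r1:Mul2,r2:Mul1,r3:4
cycle 10: CDB Mul2=32; issue SUB r1<-Add1 // r0:56,r1:Add1,r2:Mul1,r3:4
cycle 11: issue MUL r3<-Mul2 // r0:56,r1:Add1,r2:Mul1,r3:Mul2
cycle 12: issue SUB r1<-Add2 // r0:56,r1:Add2,r2:Mul1,r3:Mul2
cycle 13: CDB Add1=24 // r0:56,r1:Add2,r2:Mul1,r3:Mul2

STATUS = TAG Mul1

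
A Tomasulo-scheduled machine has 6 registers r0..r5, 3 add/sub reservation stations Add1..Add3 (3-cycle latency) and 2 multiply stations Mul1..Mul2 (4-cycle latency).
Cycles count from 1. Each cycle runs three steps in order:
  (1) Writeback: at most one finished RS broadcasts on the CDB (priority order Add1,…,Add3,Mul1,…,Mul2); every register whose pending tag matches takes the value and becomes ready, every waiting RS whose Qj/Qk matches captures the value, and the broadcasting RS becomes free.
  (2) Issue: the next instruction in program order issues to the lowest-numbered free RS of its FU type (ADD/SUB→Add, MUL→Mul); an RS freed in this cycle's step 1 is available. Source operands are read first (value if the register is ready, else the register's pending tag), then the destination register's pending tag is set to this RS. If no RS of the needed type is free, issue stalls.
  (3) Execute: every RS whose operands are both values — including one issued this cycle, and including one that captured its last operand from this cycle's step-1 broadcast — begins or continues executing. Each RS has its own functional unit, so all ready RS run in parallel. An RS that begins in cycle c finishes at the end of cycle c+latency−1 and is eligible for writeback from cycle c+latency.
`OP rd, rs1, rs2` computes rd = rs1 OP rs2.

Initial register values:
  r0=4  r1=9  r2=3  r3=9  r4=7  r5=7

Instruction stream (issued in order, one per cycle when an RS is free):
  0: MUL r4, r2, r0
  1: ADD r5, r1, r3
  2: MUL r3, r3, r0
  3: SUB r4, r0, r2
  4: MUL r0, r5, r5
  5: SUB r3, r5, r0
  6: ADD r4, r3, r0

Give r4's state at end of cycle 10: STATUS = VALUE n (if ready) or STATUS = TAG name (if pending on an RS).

STATUS = TAG Add2

c1: issue MUL r4<-Mul1 | r0:4,r1:9,r2:3,r3:9,r4:Mul1,r5:7
c2: issue ADD r5<-Add1 | r0:4,r1:9,r2:3,r3:9,r4:Mul1,r5:Add1
c3: issue MUL r3<-Mul2 | r0:4,r1:9,r2:3,r3:Mul2,r4:Mul1,r5:Add1
c4: issue SUB r4<-Add2 | r0:4,r1:9,r2:3,r3:Mul2,r4:Add2,r5:Add1
c5: CDB Add1=18; stall | r0:4,r1:9,r2:3,r3:Mul2,r4:Add2,r5:18
c6: CDB Mul1=12; issue MUL r0<-Mul1 | r0:Mul1,r1:9,r2:3,r3:Mul2,r4:Add2,r5:18
c7: CDB Add2=1; issue SUB r3<-Add1 | r0:Mul1,r1:9,r2:3,r3:Add1,r4:1,r5:18
c8: CDB Mul2=36; issue ADD r4<-Add2 | r0:Mul1,r1:9,r2:3,r3:Add1,r4:Add2,r5:18
c9: - | r0:Mul1,r1:9,r2:3,r3:Add1,r4:Add2,r5:18
c10: CDB Mul1=324 | r0:324,r1:9,r2:3,r3:Add1,r4:Add2,r5:18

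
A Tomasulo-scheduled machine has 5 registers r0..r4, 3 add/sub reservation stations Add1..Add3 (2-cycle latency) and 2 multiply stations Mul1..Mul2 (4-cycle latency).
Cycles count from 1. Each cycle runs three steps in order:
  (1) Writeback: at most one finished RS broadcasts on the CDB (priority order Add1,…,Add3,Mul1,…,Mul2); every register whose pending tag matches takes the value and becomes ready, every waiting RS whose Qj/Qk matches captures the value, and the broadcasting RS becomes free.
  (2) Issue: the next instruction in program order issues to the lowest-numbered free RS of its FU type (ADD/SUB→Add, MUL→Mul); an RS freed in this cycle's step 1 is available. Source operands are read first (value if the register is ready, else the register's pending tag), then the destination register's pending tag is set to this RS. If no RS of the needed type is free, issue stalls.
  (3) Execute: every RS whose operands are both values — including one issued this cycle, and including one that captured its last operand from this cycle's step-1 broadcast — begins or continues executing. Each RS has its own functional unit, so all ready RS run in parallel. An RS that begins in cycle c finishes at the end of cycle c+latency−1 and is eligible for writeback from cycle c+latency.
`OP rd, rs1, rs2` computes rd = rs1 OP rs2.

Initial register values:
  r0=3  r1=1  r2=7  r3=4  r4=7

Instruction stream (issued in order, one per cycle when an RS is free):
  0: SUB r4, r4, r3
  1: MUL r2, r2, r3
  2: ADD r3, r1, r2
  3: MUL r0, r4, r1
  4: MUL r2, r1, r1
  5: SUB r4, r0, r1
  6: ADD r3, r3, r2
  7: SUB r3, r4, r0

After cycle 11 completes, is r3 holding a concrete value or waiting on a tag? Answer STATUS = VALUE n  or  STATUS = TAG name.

STATUS = TAG Add3

c1: issue SUB r4<-Add1 | r0:3,r1:1,r2:7,r3:4,r4:Add1
c2: issue MUL r2<-Mul1 | r0:3,r1:1,r2:Mul1,r3:4,r4:Add1
c3: CDB Add1=3; issue ADD r3<-Add1 | r0:3,r1:1,r2:Mul1,r3:Add1,r4:3
c4: issue MUL r0<-Mul2 | r0:Mul2,r1:1,r2:Mul1,r3:Add1,r4:3
c5: stall | r0:Mul2,r1:1,r2:Mul1,r3:Add1,r4:3
c6: CDB Mul1=28; issue MUL r2<-Mul1 | r0:Mul2,r1:1,r2:Mul1,r3:Add1,r4:3
c7: issue SUB r4<-Add2 | r0:Mul2,r1:1,r2:Mul1,r3:Add1,r4:Add2
c8: CDB Add1=29; issue ADD r3<-Add1 | r0:Mul2,r1:1,r2:Mul1,r3:Add1,r4:Add2
c9: CDB Mul2=3; issue SUB r3<-Add3 | r0:3,r1:1,r2:Mul1,r3:Add3,r4:Add2
c10: CDB Mul1=1 | r0:3,r1:1,r2:1,r3:Add3,r4:Add2
c11: CDB Add2=2 | r0:3,r1:1,r2:1,r3:Add3,r4:2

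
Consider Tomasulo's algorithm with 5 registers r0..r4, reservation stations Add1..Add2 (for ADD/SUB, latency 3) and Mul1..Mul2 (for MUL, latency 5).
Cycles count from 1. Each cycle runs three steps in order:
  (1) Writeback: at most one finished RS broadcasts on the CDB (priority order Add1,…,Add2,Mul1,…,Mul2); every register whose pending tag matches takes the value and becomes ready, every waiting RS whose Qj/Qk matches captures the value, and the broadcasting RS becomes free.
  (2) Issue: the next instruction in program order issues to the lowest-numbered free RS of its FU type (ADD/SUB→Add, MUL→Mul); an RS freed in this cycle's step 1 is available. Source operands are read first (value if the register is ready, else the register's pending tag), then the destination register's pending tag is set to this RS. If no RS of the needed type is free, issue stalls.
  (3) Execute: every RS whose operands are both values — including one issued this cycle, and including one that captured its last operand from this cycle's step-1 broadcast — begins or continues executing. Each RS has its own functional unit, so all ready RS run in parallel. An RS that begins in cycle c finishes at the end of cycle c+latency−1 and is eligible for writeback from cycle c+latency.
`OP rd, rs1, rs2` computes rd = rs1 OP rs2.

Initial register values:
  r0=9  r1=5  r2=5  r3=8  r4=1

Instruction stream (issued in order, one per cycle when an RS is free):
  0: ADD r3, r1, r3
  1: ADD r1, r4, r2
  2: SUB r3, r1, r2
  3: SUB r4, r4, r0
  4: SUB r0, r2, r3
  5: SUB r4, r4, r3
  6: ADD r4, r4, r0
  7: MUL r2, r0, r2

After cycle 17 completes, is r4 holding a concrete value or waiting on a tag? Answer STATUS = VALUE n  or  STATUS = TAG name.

cycle 1: issue ADD r3<-Add1 // r0:9,r1:5,r2:5,r3:Add1,r4:1
cycle 2: issue ADD r1<-Add2 // r0:9,r1:Add2,r2:5,r3:Add1,r4:1
cycle 3: stall // r0:9,r1:Add2,r2:5,r3:Add1,r4:1
cycle 4: CDB Add1=13; issue SUB r3<-Add1 // r0:9,r1:Add2,r2:5,r3:Add1,r4:1
cycle 5: CDB Add2=6; issue SUB r4<-Add2 // r0:9,r1:6,r2:5,r3:Add1,r4:Add2
cycle 6: stall // r0:9,r1:6,r2:5,r3:Add1,r4:Add2
cycle 7: stall // r0:9,r1:6,r2:5,r3:Add1,r4:Add2
cycle 8: CDB Add1=1; issue SUB r0<-Add1 // r0:Add1,r1:6,r2:5,r3:1,r4:Add2
cycle 9: CDB Add2=-8; issue SUB r4<-Add2 // r0:Add1,r1:6,r2:5,r3:1,r4:Add2
cycle 10: stall // r0:Add1,r1:6,r2:5,r3:1,r4:Add2
cycle 11: CDB Add1=4; issue ADD r4<-Add1 // r0:4,r1:6,r2:5,r3:1,r4:Add1
cycle 12: CDB Add2=-9; issue MUL r2<-Mul1 // r0:4,r1:6,r2:Mul1,r3:1,r4:Add1
cycle 13: - // r0:4,r1:6,r2:Mul1,r3:1,r4:Add1
cycle 14: - // r0:4,r1:6,r2:Mul1,r3:1,r4:Add1
cycle 15: CDB Add1=-5 // r0:4,r1:6,r2:Mul1,r3:1,r4:-5
cycle 16: - // r0:4,r1:6,r2:Mul1,r3:1,r4:-5
cycle 17: CDB Mul1=20 // r0:4,r1:6,r2:20,r3:1,r4:-5

STATUS = VALUE -5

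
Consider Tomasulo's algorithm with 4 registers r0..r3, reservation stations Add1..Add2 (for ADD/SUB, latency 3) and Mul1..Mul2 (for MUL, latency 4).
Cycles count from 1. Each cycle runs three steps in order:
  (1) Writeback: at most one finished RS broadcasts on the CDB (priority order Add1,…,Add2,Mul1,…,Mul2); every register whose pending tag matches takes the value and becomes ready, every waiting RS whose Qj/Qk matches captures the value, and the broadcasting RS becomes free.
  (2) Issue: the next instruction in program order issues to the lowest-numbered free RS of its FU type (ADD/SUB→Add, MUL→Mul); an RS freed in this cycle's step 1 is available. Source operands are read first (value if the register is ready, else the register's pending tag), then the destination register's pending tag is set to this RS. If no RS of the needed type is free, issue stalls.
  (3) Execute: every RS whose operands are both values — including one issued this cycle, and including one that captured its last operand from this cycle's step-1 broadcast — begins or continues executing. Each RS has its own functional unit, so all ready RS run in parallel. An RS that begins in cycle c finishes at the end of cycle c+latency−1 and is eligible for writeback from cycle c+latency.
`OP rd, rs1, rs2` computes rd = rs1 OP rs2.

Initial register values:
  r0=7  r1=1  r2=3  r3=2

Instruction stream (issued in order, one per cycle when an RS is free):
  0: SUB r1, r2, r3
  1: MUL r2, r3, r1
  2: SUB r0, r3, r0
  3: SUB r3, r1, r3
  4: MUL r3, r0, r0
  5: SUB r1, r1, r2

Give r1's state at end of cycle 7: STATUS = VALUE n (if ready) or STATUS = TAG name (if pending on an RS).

STATUS = TAG Add2

cycle 1: issue SUB r1<-Add1 // r0:7,r1:Add1,r2:3,r3:2
cycle 2: issue MUL r2<-Mul1 // r0:7,r1:Add1,r2:Mul1,r3:2
cycle 3: issue SUB r0<-Add2 // r0:Add2,r1:Add1,r2:Mul1,r3:2
cycle 4: CDB Add1=1; issue SUB r3<-Add1 // r0:Add2,r1:1,r2:Mul1,r3:Add1
cycle 5: issue MUL r3<-Mul2 // r0:Add2,r1:1,r2:Mul1,r3:Mul2
cycle 6: CDB Add2=-5; issue SUB r1<-Add2 // r0:-5,r1:Add2,r2:Mul1,r3:Mul2
cycle 7: CDB Add1=-1 // r0:-5,r1:Add2,r2:Mul1,r3:Mul2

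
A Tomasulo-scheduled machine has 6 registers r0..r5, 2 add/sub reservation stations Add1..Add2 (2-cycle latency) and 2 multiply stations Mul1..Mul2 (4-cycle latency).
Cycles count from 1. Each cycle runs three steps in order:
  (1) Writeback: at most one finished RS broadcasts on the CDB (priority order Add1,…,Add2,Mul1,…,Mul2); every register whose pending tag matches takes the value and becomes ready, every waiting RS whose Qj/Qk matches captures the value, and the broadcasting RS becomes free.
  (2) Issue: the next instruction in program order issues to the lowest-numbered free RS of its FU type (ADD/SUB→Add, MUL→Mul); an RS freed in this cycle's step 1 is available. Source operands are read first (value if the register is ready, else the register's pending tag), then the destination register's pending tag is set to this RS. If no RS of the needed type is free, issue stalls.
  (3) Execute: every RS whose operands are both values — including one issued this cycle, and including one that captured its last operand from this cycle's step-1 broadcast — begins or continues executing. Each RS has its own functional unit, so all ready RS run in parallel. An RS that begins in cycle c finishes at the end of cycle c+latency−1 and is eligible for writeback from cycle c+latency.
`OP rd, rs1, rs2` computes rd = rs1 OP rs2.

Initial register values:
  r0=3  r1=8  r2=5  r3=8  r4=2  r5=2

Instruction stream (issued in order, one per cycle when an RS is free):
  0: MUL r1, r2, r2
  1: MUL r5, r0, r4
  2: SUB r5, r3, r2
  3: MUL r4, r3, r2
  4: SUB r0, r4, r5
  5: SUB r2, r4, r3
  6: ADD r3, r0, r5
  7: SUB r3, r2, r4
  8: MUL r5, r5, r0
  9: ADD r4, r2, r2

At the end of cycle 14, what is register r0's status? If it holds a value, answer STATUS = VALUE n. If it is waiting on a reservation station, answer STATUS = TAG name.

STATUS = VALUE 37

  c1: issue MUL r1<-Mul1  regs: r0:3,r1:Mul1,r2:5,r3:8,r4:2,r5:2
  c2: issue MUL r5<-Mul2  regs: r0:3,r1:Mul1,r2:5,r3:8,r4:2,r5:Mul2
  c3: issue SUB r5<-Add1  regs: r0:3,r1:Mul1,r2:5,r3:8,r4:2,r5:Add1
  c4: stall  regs: r0:3,r1:Mul1,r2:5,r3:8,r4:2,r5:Add1
  c5: CDB Add1=3; stall  regs: r0:3,r1:Mul1,r2:5,r3:8,r4:2,r5:3
  c6: CDB Mul1=25; issue MUL r4<-Mul1  regs: r0:3,r1:25,r2:5,r3:8,r4:Mul1,r5:3
  c7: CDB Mul2=6; issue SUB r0<-Add1  regs: r0:Add1,r1:25,r2:5,r3:8,r4:Mul1,r5:3
  c8: issue SUB r2<-Add2  regs: r0:Add1,r1:25,r2:Add2,r3:8,r4:Mul1,r5:3
  c9: stall  regs: r0:Add1,r1:25,r2:Add2,r3:8,r4:Mul1,r5:3
  c10: CDB Mul1=40; stall  regs: r0:Add1,r1:25,r2:Add2,r3:8,r4:40,r5:3
  c11: stall  regs: r0:Add1,r1:25,r2:Add2,r3:8,r4:40,r5:3
  c12: CDB Add1=37; issue ADD r3<-Add1  regs: r0:37,r1:25,r2:Add2,r3:Add1,r4:40,r5:3
  c13: CDB Add2=32; issue SUB r3<-Add2  regs: r0:37,r1:25,r2:32,r3:Add2,r4:40,r5:3
  c14: CDB Add1=40; issue MUL r5<-Mul1  regs: r0:37,r1:25,r2:32,r3:Add2,r4:40,r5:Mul1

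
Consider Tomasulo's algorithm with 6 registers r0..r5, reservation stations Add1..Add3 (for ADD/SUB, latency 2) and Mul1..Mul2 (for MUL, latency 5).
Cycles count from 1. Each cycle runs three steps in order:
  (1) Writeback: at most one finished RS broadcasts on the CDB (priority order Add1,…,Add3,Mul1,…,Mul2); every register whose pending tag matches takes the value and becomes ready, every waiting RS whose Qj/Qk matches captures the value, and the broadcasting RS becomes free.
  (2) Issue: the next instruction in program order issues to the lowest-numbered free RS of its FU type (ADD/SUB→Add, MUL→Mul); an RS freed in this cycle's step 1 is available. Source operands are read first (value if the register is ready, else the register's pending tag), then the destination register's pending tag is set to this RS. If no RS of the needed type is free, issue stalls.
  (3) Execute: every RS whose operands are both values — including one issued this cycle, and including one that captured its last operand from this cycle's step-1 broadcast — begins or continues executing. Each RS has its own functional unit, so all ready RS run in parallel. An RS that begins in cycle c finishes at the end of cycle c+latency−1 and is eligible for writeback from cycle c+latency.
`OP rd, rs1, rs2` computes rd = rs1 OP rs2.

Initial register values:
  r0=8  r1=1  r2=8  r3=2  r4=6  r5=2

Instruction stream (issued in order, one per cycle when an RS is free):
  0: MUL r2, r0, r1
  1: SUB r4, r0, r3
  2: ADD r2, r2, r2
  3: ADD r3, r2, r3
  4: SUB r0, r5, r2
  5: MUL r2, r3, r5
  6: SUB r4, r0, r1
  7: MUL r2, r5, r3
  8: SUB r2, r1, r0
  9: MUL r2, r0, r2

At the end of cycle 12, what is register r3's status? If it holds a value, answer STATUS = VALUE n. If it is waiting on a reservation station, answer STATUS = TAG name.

cycle 1: issue MUL r2<-Mul1 // r0:8,r1:1,r2:Mul1,r3:2,r4:6,r5:2
cycle 2: issue SUB r4<-Add1 // r0:8,r1:1,r2:Mul1,r3:2,r4:Add1,r5:2
cycle 3: issue ADD r2<-Add2 // r0:8,r1:1,r2:Add2,r3:2,r4:Add1,r5:2
cycle 4: CDB Add1=6; issue ADD r3<-Add1 // r0:8,r1:1,r2:Add2,r3:Add1,r4:6,r5:2
cycle 5: issue SUB r0<-Add3 // r0:Add3,r1:1,r2:Add2,r3:Add1,r4:6,r5:2
cycle 6: CDB Mul1=8; issue MUL r2<-Mul1 // r0:Add3,r1:1,r2:Mul1,r3:Add1,r4:6,r5:2
cycle 7: stall // r0:Add3,r1:1,r2:Mul1,r3:Add1,r4:6,r5:2
cycle 8: CDB Add2=16; issue SUB r4<-Add2 // r0:Add3,r1:1,r2:Mul1,r3:Add1,r4:Add2,r5:2
cycle 9: issue MUL r2<-Mul2 // r0:Add3,r1:1,r2:Mul2,r3:Add1,r4:Add2,r5:2
cycle 10: CDB Add1=18; issue SUB r2<-Add1 // r0:Add3,r1:1,r2:Add1,r3:18,r4:Add2,r5:2
cycle 11: CDB Add3=-14; stall // r0:-14,r1:1,r2:Add1,r3:18,r4:Add2,r5:2
cycle 12: stall // r0:-14,r1:1,r2:Add1,r3:18,r4:Add2,r5:2

STATUS = VALUE 18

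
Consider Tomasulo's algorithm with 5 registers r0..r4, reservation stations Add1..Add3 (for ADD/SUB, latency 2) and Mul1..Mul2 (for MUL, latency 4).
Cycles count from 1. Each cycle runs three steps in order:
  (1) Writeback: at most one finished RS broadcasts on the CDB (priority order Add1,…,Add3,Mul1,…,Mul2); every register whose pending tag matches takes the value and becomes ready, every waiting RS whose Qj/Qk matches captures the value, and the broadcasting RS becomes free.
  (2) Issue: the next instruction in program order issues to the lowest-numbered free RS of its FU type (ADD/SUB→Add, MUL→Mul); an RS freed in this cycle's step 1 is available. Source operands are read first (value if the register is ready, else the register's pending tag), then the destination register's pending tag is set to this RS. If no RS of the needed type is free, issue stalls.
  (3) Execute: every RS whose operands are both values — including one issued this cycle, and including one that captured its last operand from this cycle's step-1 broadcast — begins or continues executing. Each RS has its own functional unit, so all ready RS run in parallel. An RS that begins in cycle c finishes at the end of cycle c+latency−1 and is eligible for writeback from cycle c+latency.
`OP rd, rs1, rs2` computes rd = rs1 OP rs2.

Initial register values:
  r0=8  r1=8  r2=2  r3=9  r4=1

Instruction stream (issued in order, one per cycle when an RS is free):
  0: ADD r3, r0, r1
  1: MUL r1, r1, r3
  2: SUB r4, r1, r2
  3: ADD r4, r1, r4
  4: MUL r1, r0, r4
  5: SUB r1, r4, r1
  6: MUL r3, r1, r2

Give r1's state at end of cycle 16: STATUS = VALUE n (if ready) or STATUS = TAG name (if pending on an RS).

STATUS = TAG Add3

cycle 1: issue ADD r3<-Add1 // r0:8,r1:8,r2:2,r3:Add1,r4:1
cycle 2: issue MUL r1<-Mul1 // r0:8,r1:Mul1,r2:2,r3:Add1,r4:1
cycle 3: CDB Add1=16; issue SUB r4<-Add1 // r0:8,r1:Mul1,r2:2,r3:16,r4:Add1
cycle 4: issue ADD r4<-Add2 // r0:8,r1:Mul1,r2:2,r3:16,r4:Add2
cycle 5: issue MUL r1<-Mul2 // r0:8,r1:Mul2,r2:2,r3:16,r4:Add2
cycle 6: issue SUB r1<-Add3 // r0:8,r1:Add3,r2:2,r3:16,r4:Add2
cycle 7: CDB Mul1=128; issue MUL r3<-Mul1 // r0:8,r1:Add3,r2:2,r3:Mul1,r4:Add2
cycle 8: - // r0:8,r1:Add3,r2:2,r3:Mul1,r4:Add2
cycle 9: CDB Add1=126 // r0:8,r1:Add3,r2:2,r3:Mul1,r4:Add2
cycle 10: - // r0:8,r1:Add3,r2:2,r3:Mul1,r4:Add2
cycle 11: CDB Add2=254 // r0:8,r1:Add3,r2:2,r3:Mul1,r4:254
cycle 12: - // r0:8,r1:Add3,r2:2,r3:Mul1,r4:254
cycle 13: - // r0:8,r1:Add3,r2:2,r3:Mul1,r4:254
cycle 14: - // r0:8,r1:Add3,r2:2,r3:Mul1,r4:254
cycle 15: CDB Mul2=2032 // r0:8,r1:Add3,r2:2,r3:Mul1,r4:254
cycle 16: - // r0:8,r1:Add3,r2:2,r3:Mul1,r4:254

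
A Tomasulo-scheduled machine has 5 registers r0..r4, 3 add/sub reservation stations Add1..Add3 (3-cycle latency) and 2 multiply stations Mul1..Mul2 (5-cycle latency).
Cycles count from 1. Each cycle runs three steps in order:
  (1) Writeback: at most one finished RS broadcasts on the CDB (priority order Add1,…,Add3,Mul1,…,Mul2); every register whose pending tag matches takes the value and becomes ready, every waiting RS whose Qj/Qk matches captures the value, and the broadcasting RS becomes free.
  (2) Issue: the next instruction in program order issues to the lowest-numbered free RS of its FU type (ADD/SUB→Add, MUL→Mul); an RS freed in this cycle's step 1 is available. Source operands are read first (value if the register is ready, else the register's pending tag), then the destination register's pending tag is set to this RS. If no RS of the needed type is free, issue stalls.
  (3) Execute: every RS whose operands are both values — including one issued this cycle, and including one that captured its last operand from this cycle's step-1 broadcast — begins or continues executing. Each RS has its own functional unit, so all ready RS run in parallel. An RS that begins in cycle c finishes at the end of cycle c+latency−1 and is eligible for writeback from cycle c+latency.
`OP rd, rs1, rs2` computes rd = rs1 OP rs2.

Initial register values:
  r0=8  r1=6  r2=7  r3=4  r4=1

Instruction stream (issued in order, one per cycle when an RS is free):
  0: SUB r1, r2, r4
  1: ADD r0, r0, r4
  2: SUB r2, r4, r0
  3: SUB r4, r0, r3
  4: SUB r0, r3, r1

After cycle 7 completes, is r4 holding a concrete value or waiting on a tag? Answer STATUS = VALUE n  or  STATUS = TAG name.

STATUS = TAG Add1

  c1: issue SUB r1<-Add1  regs: r0:8,r1:Add1,r2:7,r3:4,r4:1
  c2: issue ADD r0<-Add2  regs: r0:Add2,r1:Add1,r2:7,r3:4,r4:1
  c3: issue SUB r2<-Add3  regs: r0:Add2,r1:Add1,r2:Add3,r3:4,r4:1
  c4: CDB Add1=6; issue SUB r4<-Add1  regs: r0:Add2,r1:6,r2:Add3,r3:4,r4:Add1
  c5: CDB Add2=9; issue SUB r0<-Add2  regs: r0:Add2,r1:6,r2:Add3,r3:4,r4:Add1
  c6: -  regs: r0:Add2,r1:6,r2:Add3,r3:4,r4:Add1
  c7: -  regs: r0:Add2,r1:6,r2:Add3,r3:4,r4:Add1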